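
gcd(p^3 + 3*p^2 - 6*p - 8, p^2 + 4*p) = p + 4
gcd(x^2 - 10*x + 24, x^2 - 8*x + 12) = x - 6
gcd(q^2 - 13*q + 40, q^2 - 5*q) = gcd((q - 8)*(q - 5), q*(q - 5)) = q - 5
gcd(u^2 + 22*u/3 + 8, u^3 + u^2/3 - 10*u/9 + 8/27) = u + 4/3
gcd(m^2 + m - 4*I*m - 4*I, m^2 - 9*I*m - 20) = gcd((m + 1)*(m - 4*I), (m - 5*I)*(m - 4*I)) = m - 4*I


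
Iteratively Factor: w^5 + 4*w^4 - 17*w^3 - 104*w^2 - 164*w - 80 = (w + 2)*(w^4 + 2*w^3 - 21*w^2 - 62*w - 40) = (w + 2)*(w + 4)*(w^3 - 2*w^2 - 13*w - 10) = (w - 5)*(w + 2)*(w + 4)*(w^2 + 3*w + 2) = (w - 5)*(w + 1)*(w + 2)*(w + 4)*(w + 2)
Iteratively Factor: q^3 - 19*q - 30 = (q + 2)*(q^2 - 2*q - 15) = (q - 5)*(q + 2)*(q + 3)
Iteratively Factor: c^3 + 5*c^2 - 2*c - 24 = (c + 4)*(c^2 + c - 6) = (c - 2)*(c + 4)*(c + 3)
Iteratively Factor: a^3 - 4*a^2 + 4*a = (a - 2)*(a^2 - 2*a) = a*(a - 2)*(a - 2)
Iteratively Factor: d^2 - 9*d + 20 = (d - 4)*(d - 5)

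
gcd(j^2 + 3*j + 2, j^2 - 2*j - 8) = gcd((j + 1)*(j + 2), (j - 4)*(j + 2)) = j + 2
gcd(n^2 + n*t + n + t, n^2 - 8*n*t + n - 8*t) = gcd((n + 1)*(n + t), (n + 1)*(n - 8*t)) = n + 1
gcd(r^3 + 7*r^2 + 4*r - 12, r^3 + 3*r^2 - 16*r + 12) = r^2 + 5*r - 6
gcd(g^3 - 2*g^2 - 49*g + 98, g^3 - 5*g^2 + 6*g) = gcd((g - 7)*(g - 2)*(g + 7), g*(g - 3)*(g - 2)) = g - 2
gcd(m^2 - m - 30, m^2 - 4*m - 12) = m - 6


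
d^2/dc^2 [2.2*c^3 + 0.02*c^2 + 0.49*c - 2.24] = 13.2*c + 0.04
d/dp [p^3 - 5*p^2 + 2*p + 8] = 3*p^2 - 10*p + 2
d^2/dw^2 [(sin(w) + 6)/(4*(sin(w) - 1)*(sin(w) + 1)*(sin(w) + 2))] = (-15*(1 - cos(w)^2)^2 - sin(w)^5 + 69*sin(w)*cos(w)^2/2 - 85*sin(w)/2 + 22*cos(w)^2 - 36)/((sin(w) + 2)^3*cos(w)^4)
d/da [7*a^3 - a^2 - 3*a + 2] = 21*a^2 - 2*a - 3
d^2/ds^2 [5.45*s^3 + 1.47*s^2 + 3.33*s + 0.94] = 32.7*s + 2.94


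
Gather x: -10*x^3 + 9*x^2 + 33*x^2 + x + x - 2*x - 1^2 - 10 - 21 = -10*x^3 + 42*x^2 - 32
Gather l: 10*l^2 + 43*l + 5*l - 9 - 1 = 10*l^2 + 48*l - 10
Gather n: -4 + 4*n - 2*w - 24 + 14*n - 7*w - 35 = 18*n - 9*w - 63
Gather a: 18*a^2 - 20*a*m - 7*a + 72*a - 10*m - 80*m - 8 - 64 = 18*a^2 + a*(65 - 20*m) - 90*m - 72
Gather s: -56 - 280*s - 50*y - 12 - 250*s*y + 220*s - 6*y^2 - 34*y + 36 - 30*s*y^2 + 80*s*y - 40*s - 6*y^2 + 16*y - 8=s*(-30*y^2 - 170*y - 100) - 12*y^2 - 68*y - 40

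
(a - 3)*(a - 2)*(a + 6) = a^3 + a^2 - 24*a + 36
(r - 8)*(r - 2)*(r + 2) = r^3 - 8*r^2 - 4*r + 32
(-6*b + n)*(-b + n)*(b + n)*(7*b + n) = 42*b^4 - b^3*n - 43*b^2*n^2 + b*n^3 + n^4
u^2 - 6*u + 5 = (u - 5)*(u - 1)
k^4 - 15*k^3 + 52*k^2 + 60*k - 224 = (k - 8)*(k - 7)*(k - 2)*(k + 2)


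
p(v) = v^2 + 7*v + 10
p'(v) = 2*v + 7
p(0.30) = 12.19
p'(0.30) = 7.60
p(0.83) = 16.50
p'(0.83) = 8.66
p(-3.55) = -2.25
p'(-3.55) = -0.10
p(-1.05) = 3.75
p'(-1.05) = 4.90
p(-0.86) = 4.72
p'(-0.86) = 5.28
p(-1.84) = 0.51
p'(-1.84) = 3.32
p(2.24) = 30.70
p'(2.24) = 11.48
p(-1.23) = 2.90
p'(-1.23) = 4.54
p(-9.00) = 28.00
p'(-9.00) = -11.00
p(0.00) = 10.00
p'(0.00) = 7.00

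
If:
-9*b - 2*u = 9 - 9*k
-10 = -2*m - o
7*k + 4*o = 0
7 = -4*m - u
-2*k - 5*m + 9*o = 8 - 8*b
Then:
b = 3741/569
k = 504/569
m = 3286/569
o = -882/569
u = -17127/569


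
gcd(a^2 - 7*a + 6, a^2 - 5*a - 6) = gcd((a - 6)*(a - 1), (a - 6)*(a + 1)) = a - 6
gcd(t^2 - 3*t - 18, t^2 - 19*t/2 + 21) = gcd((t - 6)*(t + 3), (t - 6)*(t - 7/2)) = t - 6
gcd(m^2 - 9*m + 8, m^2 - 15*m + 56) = m - 8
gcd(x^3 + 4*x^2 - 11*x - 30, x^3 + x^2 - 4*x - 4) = x + 2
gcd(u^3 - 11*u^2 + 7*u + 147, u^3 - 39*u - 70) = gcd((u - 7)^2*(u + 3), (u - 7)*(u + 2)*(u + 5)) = u - 7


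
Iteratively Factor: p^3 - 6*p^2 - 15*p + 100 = (p + 4)*(p^2 - 10*p + 25) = (p - 5)*(p + 4)*(p - 5)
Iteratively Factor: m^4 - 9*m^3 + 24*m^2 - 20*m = (m - 5)*(m^3 - 4*m^2 + 4*m) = (m - 5)*(m - 2)*(m^2 - 2*m) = (m - 5)*(m - 2)^2*(m)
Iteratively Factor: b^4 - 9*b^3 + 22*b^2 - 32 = (b - 4)*(b^3 - 5*b^2 + 2*b + 8) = (b - 4)^2*(b^2 - b - 2) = (b - 4)^2*(b - 2)*(b + 1)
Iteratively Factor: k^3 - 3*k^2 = (k)*(k^2 - 3*k) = k*(k - 3)*(k)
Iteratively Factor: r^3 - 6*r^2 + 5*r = (r - 1)*(r^2 - 5*r) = (r - 5)*(r - 1)*(r)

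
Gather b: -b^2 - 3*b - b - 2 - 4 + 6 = -b^2 - 4*b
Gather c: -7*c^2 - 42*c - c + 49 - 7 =-7*c^2 - 43*c + 42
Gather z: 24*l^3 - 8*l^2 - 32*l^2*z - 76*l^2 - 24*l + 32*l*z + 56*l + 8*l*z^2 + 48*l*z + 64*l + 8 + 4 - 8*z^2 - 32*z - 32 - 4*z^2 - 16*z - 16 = 24*l^3 - 84*l^2 + 96*l + z^2*(8*l - 12) + z*(-32*l^2 + 80*l - 48) - 36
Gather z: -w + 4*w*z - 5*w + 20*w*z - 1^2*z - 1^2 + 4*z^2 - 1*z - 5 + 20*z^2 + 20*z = -6*w + 24*z^2 + z*(24*w + 18) - 6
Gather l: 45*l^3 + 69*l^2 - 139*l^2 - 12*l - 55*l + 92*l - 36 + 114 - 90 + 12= 45*l^3 - 70*l^2 + 25*l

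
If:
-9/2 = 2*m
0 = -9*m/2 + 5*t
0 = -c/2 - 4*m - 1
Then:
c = 16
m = -9/4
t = -81/40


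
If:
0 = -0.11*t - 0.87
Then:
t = -7.91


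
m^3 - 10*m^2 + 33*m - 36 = (m - 4)*(m - 3)^2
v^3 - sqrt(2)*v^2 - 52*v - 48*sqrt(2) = (v - 6*sqrt(2))*(v + sqrt(2))*(v + 4*sqrt(2))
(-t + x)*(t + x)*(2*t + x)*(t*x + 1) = -2*t^4*x - t^3*x^2 - 2*t^3 + 2*t^2*x^3 - t^2*x + t*x^4 + 2*t*x^2 + x^3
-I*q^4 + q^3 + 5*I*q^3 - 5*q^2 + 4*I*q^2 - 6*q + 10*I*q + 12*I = (q - 6)*(q - I)*(q + 2*I)*(-I*q - I)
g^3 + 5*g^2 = g^2*(g + 5)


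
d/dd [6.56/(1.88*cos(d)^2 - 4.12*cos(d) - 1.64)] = (24.6656*cos(d) - 27.0272)*sin(d)/(-1.88*cos(d)^2 + 4.12*cos(d) + 1.64)^2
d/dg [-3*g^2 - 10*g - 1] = -6*g - 10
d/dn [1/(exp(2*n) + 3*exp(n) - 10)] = (-2*exp(n) - 3)*exp(n)/(exp(2*n) + 3*exp(n) - 10)^2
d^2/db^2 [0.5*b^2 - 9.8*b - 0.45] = 1.00000000000000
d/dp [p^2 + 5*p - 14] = 2*p + 5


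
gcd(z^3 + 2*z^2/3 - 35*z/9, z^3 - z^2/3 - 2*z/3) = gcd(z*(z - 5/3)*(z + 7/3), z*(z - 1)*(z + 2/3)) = z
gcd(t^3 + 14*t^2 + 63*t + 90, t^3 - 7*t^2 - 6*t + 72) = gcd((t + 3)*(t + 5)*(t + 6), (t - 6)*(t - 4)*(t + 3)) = t + 3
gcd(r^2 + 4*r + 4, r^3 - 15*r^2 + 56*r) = 1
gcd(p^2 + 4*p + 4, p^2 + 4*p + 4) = p^2 + 4*p + 4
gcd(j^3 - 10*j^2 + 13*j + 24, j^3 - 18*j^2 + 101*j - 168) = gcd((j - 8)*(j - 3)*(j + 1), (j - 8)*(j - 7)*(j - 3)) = j^2 - 11*j + 24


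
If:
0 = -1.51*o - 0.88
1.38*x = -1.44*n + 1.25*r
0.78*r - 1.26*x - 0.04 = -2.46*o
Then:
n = 0.443910256410256*x + 1.64000443387861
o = -0.58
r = 1.61538461538462*x + 1.88928510782815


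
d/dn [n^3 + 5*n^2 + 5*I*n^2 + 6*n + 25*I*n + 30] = 3*n^2 + 10*n*(1 + I) + 6 + 25*I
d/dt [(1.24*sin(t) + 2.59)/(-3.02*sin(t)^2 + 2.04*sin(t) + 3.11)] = (3.7448*sin(t)^2 + 15.6436*sin(t) - 1.4272)*cos(t)/(9.1204*sin(t)^4 - 12.3216*sin(t)^3 - 14.6228*sin(t)^2 + 12.6888*sin(t) + 9.6721)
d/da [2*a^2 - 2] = 4*a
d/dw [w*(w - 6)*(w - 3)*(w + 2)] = 4*w^3 - 21*w^2 + 36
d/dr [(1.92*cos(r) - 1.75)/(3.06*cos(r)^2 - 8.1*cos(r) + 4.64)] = (5.8752*cos(r)^2 - 10.71*cos(r) + 5.2662)*sin(r)/(9.3636*cos(r)^4 - 49.572*cos(r)^3 + 94.0068*cos(r)^2 - 75.168*cos(r) + 21.5296)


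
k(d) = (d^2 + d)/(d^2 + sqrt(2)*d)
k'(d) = (-2*d - sqrt(2))*(d^2 + d)/(d^2 + sqrt(2)*d)^2 + (2*d + 1)/(d^2 + sqrt(2)*d)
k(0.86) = 0.82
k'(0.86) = 0.08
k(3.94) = 0.92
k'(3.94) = 0.01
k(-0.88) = 0.22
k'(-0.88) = 1.45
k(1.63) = 0.86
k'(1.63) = 0.04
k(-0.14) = 0.67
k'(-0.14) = 0.26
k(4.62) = 0.93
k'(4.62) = 0.01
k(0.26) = 0.75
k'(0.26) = 0.15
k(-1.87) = 1.91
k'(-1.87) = 1.99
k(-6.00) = 1.09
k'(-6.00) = 0.02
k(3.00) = 0.91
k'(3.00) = 0.02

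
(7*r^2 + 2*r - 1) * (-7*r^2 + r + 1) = -49*r^4 - 7*r^3 + 16*r^2 + r - 1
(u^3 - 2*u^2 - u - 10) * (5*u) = 5*u^4 - 10*u^3 - 5*u^2 - 50*u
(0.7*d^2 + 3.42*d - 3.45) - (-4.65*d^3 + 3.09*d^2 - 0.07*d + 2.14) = 4.65*d^3 - 2.39*d^2 + 3.49*d - 5.59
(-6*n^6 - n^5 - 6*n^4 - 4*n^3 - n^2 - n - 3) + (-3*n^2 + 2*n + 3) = -6*n^6 - n^5 - 6*n^4 - 4*n^3 - 4*n^2 + n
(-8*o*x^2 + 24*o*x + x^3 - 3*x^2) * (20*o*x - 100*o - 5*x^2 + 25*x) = -160*o^2*x^3 + 1280*o^2*x^2 - 2400*o^2*x + 60*o*x^4 - 480*o*x^3 + 900*o*x^2 - 5*x^5 + 40*x^4 - 75*x^3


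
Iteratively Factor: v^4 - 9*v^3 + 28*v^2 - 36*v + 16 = (v - 4)*(v^3 - 5*v^2 + 8*v - 4) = (v - 4)*(v - 1)*(v^2 - 4*v + 4) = (v - 4)*(v - 2)*(v - 1)*(v - 2)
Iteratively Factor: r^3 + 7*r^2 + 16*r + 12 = (r + 2)*(r^2 + 5*r + 6) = (r + 2)*(r + 3)*(r + 2)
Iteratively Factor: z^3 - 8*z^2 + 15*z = (z)*(z^2 - 8*z + 15) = z*(z - 5)*(z - 3)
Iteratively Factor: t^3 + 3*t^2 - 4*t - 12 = (t + 2)*(t^2 + t - 6) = (t - 2)*(t + 2)*(t + 3)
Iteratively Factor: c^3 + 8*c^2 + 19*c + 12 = (c + 1)*(c^2 + 7*c + 12) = (c + 1)*(c + 3)*(c + 4)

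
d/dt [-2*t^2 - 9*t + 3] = -4*t - 9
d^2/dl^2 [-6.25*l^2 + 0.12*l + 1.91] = -12.5000000000000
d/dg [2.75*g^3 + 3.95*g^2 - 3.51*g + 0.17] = 8.25*g^2 + 7.9*g - 3.51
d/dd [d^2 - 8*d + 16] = 2*d - 8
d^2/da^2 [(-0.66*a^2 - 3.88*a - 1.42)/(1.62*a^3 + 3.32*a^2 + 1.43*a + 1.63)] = (-3.464208*a^6 - 61.0960319999999*a^5 - 160.755192*a^4 - 159.08828*a^3 + 30.727992*a^2 + 108.030408*a + 24.142104)/(4.251528*a^9 + 26.139024*a^8 + 64.82754*a^7 + 95.574356*a^6 + 109.825062*a^5 + 96.923088*a^4 + 62.268269*a^3 + 36.462285*a^2 + 11.398101*a + 4.330747)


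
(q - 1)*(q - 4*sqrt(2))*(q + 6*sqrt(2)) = q^3 - q^2 + 2*sqrt(2)*q^2 - 48*q - 2*sqrt(2)*q + 48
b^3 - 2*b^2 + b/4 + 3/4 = (b - 3/2)*(b - 1)*(b + 1/2)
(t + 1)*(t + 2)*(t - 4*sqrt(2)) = t^3 - 4*sqrt(2)*t^2 + 3*t^2 - 12*sqrt(2)*t + 2*t - 8*sqrt(2)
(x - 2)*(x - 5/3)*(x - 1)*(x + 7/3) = x^4 - 7*x^3/3 - 35*x^2/9 + 13*x - 70/9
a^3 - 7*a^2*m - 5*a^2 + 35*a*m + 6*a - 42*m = (a - 3)*(a - 2)*(a - 7*m)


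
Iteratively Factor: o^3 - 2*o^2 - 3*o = (o - 3)*(o^2 + o) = o*(o - 3)*(o + 1)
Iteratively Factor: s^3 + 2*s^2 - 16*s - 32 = (s + 4)*(s^2 - 2*s - 8) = (s - 4)*(s + 4)*(s + 2)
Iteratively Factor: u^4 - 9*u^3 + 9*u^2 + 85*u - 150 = (u - 5)*(u^3 - 4*u^2 - 11*u + 30) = (u - 5)^2*(u^2 + u - 6) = (u - 5)^2*(u - 2)*(u + 3)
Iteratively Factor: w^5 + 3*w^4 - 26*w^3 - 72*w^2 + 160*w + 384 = (w - 4)*(w^4 + 7*w^3 + 2*w^2 - 64*w - 96) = (w - 4)*(w + 2)*(w^3 + 5*w^2 - 8*w - 48) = (w - 4)*(w - 3)*(w + 2)*(w^2 + 8*w + 16) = (w - 4)*(w - 3)*(w + 2)*(w + 4)*(w + 4)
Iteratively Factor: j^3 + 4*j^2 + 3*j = (j + 1)*(j^2 + 3*j) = (j + 1)*(j + 3)*(j)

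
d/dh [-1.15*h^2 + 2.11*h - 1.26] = 2.11 - 2.3*h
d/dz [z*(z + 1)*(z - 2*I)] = 3*z^2 + z*(2 - 4*I) - 2*I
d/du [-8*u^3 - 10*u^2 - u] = -24*u^2 - 20*u - 1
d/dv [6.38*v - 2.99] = 6.38000000000000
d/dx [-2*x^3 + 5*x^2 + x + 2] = -6*x^2 + 10*x + 1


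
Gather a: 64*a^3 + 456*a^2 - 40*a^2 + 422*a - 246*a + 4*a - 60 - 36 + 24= 64*a^3 + 416*a^2 + 180*a - 72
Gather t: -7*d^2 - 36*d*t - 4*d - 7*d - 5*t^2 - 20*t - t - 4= -7*d^2 - 11*d - 5*t^2 + t*(-36*d - 21) - 4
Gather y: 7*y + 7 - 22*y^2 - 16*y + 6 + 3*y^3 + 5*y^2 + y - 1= 3*y^3 - 17*y^2 - 8*y + 12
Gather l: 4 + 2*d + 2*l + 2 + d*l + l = 2*d + l*(d + 3) + 6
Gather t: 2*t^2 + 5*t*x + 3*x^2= 2*t^2 + 5*t*x + 3*x^2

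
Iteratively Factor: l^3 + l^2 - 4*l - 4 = (l - 2)*(l^2 + 3*l + 2) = (l - 2)*(l + 2)*(l + 1)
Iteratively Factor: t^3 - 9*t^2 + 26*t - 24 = (t - 2)*(t^2 - 7*t + 12) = (t - 3)*(t - 2)*(t - 4)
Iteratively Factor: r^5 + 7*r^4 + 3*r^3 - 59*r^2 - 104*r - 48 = (r + 1)*(r^4 + 6*r^3 - 3*r^2 - 56*r - 48) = (r + 1)*(r + 4)*(r^3 + 2*r^2 - 11*r - 12) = (r + 1)^2*(r + 4)*(r^2 + r - 12) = (r + 1)^2*(r + 4)^2*(r - 3)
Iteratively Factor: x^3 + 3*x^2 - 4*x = (x - 1)*(x^2 + 4*x) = (x - 1)*(x + 4)*(x)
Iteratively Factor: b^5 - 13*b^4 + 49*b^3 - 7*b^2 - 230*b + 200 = (b + 2)*(b^4 - 15*b^3 + 79*b^2 - 165*b + 100) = (b - 4)*(b + 2)*(b^3 - 11*b^2 + 35*b - 25) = (b - 4)*(b - 1)*(b + 2)*(b^2 - 10*b + 25) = (b - 5)*(b - 4)*(b - 1)*(b + 2)*(b - 5)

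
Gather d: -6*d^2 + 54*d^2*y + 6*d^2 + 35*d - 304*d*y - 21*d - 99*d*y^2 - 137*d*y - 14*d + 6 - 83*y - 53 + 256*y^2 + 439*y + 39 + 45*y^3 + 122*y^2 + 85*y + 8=54*d^2*y + d*(-99*y^2 - 441*y) + 45*y^3 + 378*y^2 + 441*y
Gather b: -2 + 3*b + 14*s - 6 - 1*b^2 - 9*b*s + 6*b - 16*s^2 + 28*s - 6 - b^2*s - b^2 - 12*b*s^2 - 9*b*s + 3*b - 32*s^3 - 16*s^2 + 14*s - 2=b^2*(-s - 2) + b*(-12*s^2 - 18*s + 12) - 32*s^3 - 32*s^2 + 56*s - 16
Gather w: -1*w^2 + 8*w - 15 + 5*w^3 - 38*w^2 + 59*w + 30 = 5*w^3 - 39*w^2 + 67*w + 15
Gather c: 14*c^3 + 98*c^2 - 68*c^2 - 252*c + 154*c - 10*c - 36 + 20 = 14*c^3 + 30*c^2 - 108*c - 16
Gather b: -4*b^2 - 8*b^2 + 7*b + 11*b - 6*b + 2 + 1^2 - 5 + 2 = -12*b^2 + 12*b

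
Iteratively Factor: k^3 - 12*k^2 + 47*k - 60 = (k - 4)*(k^2 - 8*k + 15) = (k - 5)*(k - 4)*(k - 3)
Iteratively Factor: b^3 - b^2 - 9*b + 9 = (b - 1)*(b^2 - 9) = (b - 3)*(b - 1)*(b + 3)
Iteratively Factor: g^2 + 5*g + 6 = (g + 3)*(g + 2)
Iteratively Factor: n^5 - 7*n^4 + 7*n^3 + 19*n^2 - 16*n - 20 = (n - 2)*(n^4 - 5*n^3 - 3*n^2 + 13*n + 10) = (n - 2)*(n + 1)*(n^3 - 6*n^2 + 3*n + 10) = (n - 2)^2*(n + 1)*(n^2 - 4*n - 5) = (n - 2)^2*(n + 1)^2*(n - 5)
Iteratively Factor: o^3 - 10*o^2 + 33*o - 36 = (o - 3)*(o^2 - 7*o + 12) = (o - 3)^2*(o - 4)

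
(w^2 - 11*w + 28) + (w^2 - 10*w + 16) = 2*w^2 - 21*w + 44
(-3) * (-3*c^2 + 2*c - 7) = 9*c^2 - 6*c + 21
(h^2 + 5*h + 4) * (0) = 0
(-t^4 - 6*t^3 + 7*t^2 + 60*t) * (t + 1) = -t^5 - 7*t^4 + t^3 + 67*t^2 + 60*t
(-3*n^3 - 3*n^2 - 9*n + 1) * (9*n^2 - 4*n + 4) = -27*n^5 - 15*n^4 - 81*n^3 + 33*n^2 - 40*n + 4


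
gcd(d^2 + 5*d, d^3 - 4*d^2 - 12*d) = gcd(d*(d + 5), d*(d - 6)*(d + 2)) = d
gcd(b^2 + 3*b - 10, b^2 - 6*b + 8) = b - 2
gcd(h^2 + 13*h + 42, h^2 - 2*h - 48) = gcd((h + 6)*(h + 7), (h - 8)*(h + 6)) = h + 6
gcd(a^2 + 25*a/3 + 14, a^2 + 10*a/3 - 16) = a + 6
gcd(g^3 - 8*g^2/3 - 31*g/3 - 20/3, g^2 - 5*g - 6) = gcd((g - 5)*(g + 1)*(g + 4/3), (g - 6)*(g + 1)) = g + 1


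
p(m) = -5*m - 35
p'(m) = -5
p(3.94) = -54.70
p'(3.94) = -5.00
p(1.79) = -43.95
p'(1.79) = -5.00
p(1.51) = -42.55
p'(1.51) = -5.00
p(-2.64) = -21.80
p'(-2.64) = -5.00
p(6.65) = -68.25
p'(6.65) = -5.00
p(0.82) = -39.10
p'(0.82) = -5.00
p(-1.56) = -27.20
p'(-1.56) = -5.00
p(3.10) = -50.50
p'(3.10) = -5.00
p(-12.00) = 25.00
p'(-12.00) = -5.00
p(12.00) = -95.00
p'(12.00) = -5.00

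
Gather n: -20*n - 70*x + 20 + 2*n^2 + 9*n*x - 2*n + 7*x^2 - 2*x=2*n^2 + n*(9*x - 22) + 7*x^2 - 72*x + 20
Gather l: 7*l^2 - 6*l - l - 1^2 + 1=7*l^2 - 7*l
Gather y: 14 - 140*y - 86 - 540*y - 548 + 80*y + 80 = -600*y - 540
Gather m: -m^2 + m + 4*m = -m^2 + 5*m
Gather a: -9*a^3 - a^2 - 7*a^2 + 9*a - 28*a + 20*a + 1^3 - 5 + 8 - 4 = -9*a^3 - 8*a^2 + a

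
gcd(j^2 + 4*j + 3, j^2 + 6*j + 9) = j + 3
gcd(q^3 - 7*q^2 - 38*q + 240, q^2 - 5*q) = q - 5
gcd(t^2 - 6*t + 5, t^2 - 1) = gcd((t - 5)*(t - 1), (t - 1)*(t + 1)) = t - 1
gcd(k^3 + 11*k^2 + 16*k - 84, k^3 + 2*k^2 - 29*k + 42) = k^2 + 5*k - 14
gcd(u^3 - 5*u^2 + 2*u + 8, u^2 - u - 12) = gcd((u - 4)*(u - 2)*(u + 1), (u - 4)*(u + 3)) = u - 4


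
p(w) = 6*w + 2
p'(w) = 6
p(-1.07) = -4.42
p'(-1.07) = 6.00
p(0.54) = 5.24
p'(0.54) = 6.00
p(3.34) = 22.04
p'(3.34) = 6.00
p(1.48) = 10.88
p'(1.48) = 6.00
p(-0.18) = 0.92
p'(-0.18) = 6.00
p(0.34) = 4.04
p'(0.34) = 6.00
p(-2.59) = -13.54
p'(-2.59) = 6.00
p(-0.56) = -1.36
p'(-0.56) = 6.00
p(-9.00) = -52.00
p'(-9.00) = 6.00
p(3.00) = 20.00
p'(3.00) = 6.00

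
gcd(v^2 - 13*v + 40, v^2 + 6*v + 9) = 1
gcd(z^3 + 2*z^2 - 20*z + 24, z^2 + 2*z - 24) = z + 6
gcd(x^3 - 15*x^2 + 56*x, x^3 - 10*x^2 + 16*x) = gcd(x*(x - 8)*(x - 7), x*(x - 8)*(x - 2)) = x^2 - 8*x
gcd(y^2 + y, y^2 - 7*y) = y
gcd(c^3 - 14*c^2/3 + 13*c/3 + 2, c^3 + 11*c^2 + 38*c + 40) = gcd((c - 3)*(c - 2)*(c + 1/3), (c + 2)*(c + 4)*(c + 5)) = 1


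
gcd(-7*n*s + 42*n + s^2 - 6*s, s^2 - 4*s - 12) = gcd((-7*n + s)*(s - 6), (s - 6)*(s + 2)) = s - 6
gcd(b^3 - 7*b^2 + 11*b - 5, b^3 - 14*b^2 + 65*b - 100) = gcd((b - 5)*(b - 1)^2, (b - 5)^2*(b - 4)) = b - 5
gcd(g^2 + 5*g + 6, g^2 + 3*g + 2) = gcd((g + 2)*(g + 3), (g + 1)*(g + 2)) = g + 2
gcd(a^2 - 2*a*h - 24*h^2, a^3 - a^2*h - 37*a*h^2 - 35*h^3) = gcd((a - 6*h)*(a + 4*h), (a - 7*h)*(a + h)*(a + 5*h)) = 1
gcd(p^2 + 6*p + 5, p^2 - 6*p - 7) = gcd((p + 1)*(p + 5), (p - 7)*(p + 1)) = p + 1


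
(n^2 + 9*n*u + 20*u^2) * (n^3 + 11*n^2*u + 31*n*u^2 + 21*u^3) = n^5 + 20*n^4*u + 150*n^3*u^2 + 520*n^2*u^3 + 809*n*u^4 + 420*u^5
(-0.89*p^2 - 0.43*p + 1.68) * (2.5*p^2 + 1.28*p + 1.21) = -2.225*p^4 - 2.2142*p^3 + 2.5727*p^2 + 1.6301*p + 2.0328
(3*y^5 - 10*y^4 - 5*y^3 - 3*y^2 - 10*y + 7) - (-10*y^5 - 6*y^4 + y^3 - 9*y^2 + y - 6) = 13*y^5 - 4*y^4 - 6*y^3 + 6*y^2 - 11*y + 13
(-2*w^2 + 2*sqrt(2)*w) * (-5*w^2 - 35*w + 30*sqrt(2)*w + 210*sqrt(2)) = 10*w^4 - 70*sqrt(2)*w^3 + 70*w^3 - 490*sqrt(2)*w^2 + 120*w^2 + 840*w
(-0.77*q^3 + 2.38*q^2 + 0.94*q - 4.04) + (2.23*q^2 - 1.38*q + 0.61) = -0.77*q^3 + 4.61*q^2 - 0.44*q - 3.43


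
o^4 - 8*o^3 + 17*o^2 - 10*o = o*(o - 5)*(o - 2)*(o - 1)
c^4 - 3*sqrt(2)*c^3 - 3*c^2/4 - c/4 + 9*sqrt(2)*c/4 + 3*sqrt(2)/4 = (c - 1)*(c + 1/2)^2*(c - 3*sqrt(2))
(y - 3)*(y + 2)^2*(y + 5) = y^4 + 6*y^3 - 3*y^2 - 52*y - 60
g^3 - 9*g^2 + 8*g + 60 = (g - 6)*(g - 5)*(g + 2)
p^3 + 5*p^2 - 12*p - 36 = (p - 3)*(p + 2)*(p + 6)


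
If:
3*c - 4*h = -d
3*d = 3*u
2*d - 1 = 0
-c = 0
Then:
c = 0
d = 1/2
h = 1/8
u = 1/2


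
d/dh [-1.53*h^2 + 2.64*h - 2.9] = 2.64 - 3.06*h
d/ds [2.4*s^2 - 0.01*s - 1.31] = 4.8*s - 0.01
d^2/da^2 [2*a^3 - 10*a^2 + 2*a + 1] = 12*a - 20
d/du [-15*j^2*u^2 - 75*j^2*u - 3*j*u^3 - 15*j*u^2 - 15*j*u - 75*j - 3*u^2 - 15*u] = -30*j^2*u - 75*j^2 - 9*j*u^2 - 30*j*u - 15*j - 6*u - 15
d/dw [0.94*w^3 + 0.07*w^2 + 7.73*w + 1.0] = 2.82*w^2 + 0.14*w + 7.73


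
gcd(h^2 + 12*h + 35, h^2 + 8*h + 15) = h + 5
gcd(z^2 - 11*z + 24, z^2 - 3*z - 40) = z - 8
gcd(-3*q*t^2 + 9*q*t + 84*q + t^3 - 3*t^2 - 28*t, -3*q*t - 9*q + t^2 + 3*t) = 3*q - t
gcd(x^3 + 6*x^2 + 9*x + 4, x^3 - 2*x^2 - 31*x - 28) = x^2 + 5*x + 4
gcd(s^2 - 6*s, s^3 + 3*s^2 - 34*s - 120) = s - 6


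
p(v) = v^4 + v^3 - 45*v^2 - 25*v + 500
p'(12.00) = 6239.00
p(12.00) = 16184.00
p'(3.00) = -160.00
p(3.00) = 128.00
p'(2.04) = -162.16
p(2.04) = 287.54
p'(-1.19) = 79.61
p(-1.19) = 466.35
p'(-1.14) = 75.57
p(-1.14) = 470.23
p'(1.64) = -146.89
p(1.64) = 349.61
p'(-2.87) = 163.45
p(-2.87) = 245.30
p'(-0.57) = 26.53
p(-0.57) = 499.55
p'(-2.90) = 163.67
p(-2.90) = 240.39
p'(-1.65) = 113.70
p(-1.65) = 421.66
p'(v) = 4*v^3 + 3*v^2 - 90*v - 25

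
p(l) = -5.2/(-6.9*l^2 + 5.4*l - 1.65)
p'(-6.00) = 0.01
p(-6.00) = 0.02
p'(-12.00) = 0.00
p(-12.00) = 0.00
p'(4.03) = -0.03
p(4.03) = 0.06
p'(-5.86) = 0.01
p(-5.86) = 0.02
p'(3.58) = -0.05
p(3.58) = 0.07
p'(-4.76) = 0.01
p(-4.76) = 0.03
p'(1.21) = -2.16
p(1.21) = 1.00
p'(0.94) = -5.52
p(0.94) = 1.95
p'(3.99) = -0.03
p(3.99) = 0.06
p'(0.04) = 12.07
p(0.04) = 3.60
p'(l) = -5.2*(13.8*l - 5.4)/(-6.9*l^2 + 5.4*l - 1.65)^2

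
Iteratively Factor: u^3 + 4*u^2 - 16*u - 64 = (u + 4)*(u^2 - 16) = (u - 4)*(u + 4)*(u + 4)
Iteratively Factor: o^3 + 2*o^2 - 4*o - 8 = (o + 2)*(o^2 - 4) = (o - 2)*(o + 2)*(o + 2)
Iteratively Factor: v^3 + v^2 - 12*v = (v - 3)*(v^2 + 4*v) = (v - 3)*(v + 4)*(v)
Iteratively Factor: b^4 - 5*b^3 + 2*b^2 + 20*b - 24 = (b - 2)*(b^3 - 3*b^2 - 4*b + 12) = (b - 3)*(b - 2)*(b^2 - 4) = (b - 3)*(b - 2)*(b + 2)*(b - 2)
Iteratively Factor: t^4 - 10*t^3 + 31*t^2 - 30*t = (t - 2)*(t^3 - 8*t^2 + 15*t) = (t - 5)*(t - 2)*(t^2 - 3*t) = t*(t - 5)*(t - 2)*(t - 3)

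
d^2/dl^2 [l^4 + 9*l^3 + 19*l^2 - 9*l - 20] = 12*l^2 + 54*l + 38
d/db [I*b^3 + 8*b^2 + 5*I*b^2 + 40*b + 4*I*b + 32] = 3*I*b^2 + b*(16 + 10*I) + 40 + 4*I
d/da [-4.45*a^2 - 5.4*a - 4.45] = -8.9*a - 5.4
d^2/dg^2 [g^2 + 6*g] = 2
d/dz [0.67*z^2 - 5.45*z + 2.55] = 1.34*z - 5.45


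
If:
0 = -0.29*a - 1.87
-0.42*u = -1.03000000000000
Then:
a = -6.45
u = 2.45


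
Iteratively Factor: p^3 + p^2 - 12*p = (p + 4)*(p^2 - 3*p) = (p - 3)*(p + 4)*(p)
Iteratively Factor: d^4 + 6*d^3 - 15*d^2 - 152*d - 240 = (d + 4)*(d^3 + 2*d^2 - 23*d - 60) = (d - 5)*(d + 4)*(d^2 + 7*d + 12) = (d - 5)*(d + 3)*(d + 4)*(d + 4)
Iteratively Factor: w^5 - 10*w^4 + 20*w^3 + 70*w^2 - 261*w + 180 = (w + 3)*(w^4 - 13*w^3 + 59*w^2 - 107*w + 60) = (w - 5)*(w + 3)*(w^3 - 8*w^2 + 19*w - 12) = (w - 5)*(w - 4)*(w + 3)*(w^2 - 4*w + 3) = (w - 5)*(w - 4)*(w - 1)*(w + 3)*(w - 3)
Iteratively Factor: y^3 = (y)*(y^2) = y^2*(y)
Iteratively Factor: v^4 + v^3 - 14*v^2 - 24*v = (v + 2)*(v^3 - v^2 - 12*v) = (v + 2)*(v + 3)*(v^2 - 4*v) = (v - 4)*(v + 2)*(v + 3)*(v)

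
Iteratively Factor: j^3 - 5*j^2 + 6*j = (j - 3)*(j^2 - 2*j) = (j - 3)*(j - 2)*(j)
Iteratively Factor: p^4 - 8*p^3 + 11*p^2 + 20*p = (p - 4)*(p^3 - 4*p^2 - 5*p) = p*(p - 4)*(p^2 - 4*p - 5) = p*(p - 4)*(p + 1)*(p - 5)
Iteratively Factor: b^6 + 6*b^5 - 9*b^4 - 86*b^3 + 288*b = (b + 4)*(b^5 + 2*b^4 - 17*b^3 - 18*b^2 + 72*b) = (b + 4)^2*(b^4 - 2*b^3 - 9*b^2 + 18*b) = b*(b + 4)^2*(b^3 - 2*b^2 - 9*b + 18) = b*(b - 3)*(b + 4)^2*(b^2 + b - 6) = b*(b - 3)*(b - 2)*(b + 4)^2*(b + 3)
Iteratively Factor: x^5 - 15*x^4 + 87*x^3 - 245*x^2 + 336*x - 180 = (x - 3)*(x^4 - 12*x^3 + 51*x^2 - 92*x + 60) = (x - 3)^2*(x^3 - 9*x^2 + 24*x - 20) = (x - 3)^2*(x - 2)*(x^2 - 7*x + 10) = (x - 3)^2*(x - 2)^2*(x - 5)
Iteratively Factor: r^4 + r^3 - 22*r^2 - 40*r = (r + 2)*(r^3 - r^2 - 20*r) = (r + 2)*(r + 4)*(r^2 - 5*r) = r*(r + 2)*(r + 4)*(r - 5)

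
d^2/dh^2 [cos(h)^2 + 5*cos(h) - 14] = -5*cos(h) - 2*cos(2*h)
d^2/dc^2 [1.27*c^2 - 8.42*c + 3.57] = 2.54000000000000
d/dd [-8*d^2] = -16*d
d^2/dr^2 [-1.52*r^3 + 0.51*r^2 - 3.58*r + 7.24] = 1.02 - 9.12*r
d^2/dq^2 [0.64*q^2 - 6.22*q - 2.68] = 1.28000000000000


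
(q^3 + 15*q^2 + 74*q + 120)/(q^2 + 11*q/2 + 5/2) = 2*(q^2 + 10*q + 24)/(2*q + 1)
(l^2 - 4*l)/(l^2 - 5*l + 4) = l/(l - 1)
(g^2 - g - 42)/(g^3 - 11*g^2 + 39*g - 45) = (g^2 - g - 42)/(g^3 - 11*g^2 + 39*g - 45)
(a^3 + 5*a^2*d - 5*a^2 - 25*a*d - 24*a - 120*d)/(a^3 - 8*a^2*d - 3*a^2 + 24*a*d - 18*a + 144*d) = (a^2 + 5*a*d - 8*a - 40*d)/(a^2 - 8*a*d - 6*a + 48*d)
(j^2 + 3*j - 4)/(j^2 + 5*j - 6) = (j + 4)/(j + 6)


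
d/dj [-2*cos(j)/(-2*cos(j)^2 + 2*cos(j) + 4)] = (cos(j)^2 + 2)*sin(j)/(sin(j)^2 + cos(j) + 1)^2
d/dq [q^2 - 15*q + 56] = 2*q - 15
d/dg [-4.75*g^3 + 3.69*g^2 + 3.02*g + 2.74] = -14.25*g^2 + 7.38*g + 3.02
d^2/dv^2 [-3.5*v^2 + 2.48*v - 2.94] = -7.00000000000000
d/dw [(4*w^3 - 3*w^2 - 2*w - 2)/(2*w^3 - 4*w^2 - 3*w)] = (-10*w^4 - 16*w^3 + 13*w^2 - 16*w - 6)/(w^2*(4*w^4 - 16*w^3 + 4*w^2 + 24*w + 9))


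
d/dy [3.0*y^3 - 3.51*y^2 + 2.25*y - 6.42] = 9.0*y^2 - 7.02*y + 2.25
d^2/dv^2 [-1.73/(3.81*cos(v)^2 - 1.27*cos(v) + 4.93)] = (100.451412*(1 - cos(v)^2)^2 - 25.112853*cos(v)^3 - 76.9644130000001*cos(v)^2 + 61.057409*cos(v) - 41.041828)/(3.81*cos(v)^2 - 1.27*cos(v) + 4.93)^3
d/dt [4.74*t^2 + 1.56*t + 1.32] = 9.48*t + 1.56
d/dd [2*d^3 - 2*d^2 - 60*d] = 6*d^2 - 4*d - 60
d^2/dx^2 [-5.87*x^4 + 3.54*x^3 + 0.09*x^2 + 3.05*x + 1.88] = -70.44*x^2 + 21.24*x + 0.18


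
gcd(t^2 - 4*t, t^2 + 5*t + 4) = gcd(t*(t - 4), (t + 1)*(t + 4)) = 1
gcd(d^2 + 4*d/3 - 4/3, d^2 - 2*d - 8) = d + 2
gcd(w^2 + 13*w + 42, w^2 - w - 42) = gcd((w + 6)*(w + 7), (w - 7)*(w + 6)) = w + 6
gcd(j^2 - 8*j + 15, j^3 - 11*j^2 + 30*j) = j - 5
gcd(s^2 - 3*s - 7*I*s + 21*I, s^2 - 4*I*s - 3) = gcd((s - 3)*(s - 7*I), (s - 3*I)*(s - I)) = 1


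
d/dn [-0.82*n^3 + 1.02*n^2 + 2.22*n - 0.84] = -2.46*n^2 + 2.04*n + 2.22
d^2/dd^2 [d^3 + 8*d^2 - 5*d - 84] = 6*d + 16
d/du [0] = 0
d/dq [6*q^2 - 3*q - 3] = 12*q - 3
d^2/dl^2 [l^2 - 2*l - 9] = 2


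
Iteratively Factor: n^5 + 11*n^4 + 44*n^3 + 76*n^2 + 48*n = (n + 4)*(n^4 + 7*n^3 + 16*n^2 + 12*n) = n*(n + 4)*(n^3 + 7*n^2 + 16*n + 12) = n*(n + 2)*(n + 4)*(n^2 + 5*n + 6) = n*(n + 2)*(n + 3)*(n + 4)*(n + 2)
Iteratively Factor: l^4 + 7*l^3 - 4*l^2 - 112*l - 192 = (l + 3)*(l^3 + 4*l^2 - 16*l - 64) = (l - 4)*(l + 3)*(l^2 + 8*l + 16) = (l - 4)*(l + 3)*(l + 4)*(l + 4)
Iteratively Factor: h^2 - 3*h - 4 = (h + 1)*(h - 4)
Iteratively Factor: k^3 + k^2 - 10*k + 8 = (k - 2)*(k^2 + 3*k - 4) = (k - 2)*(k + 4)*(k - 1)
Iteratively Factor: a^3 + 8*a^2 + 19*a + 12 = (a + 1)*(a^2 + 7*a + 12) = (a + 1)*(a + 3)*(a + 4)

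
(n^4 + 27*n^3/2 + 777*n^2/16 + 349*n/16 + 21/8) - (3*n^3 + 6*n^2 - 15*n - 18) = n^4 + 21*n^3/2 + 681*n^2/16 + 589*n/16 + 165/8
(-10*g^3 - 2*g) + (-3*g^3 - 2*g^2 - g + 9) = -13*g^3 - 2*g^2 - 3*g + 9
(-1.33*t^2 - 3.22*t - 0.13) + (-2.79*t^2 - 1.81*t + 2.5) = -4.12*t^2 - 5.03*t + 2.37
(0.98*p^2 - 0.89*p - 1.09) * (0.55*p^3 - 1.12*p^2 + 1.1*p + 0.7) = 0.539*p^5 - 1.5871*p^4 + 1.4753*p^3 + 0.9278*p^2 - 1.822*p - 0.763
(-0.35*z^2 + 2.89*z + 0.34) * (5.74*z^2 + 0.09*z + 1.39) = -2.009*z^4 + 16.5571*z^3 + 1.7252*z^2 + 4.0477*z + 0.4726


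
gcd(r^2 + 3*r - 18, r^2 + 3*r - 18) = r^2 + 3*r - 18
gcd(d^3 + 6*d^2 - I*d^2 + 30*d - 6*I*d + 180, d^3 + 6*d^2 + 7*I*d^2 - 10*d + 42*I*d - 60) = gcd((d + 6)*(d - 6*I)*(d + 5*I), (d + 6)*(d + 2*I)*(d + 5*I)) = d^2 + d*(6 + 5*I) + 30*I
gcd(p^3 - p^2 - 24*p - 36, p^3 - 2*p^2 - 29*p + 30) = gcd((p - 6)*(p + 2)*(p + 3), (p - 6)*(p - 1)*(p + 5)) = p - 6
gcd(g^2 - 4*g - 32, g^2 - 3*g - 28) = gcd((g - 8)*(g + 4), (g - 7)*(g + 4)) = g + 4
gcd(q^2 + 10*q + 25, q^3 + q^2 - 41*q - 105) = q + 5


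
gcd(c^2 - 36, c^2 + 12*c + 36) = c + 6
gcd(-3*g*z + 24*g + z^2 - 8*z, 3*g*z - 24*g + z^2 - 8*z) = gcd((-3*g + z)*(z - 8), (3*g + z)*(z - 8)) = z - 8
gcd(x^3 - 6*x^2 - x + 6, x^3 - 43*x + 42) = x^2 - 7*x + 6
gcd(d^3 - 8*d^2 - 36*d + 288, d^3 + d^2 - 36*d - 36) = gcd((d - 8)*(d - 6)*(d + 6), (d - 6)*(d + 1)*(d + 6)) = d^2 - 36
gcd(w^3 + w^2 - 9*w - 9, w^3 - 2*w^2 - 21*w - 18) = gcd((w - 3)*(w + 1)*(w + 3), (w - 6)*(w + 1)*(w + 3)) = w^2 + 4*w + 3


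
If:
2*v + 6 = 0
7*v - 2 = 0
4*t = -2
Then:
No Solution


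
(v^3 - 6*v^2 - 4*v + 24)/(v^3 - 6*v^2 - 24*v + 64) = (v^2 - 4*v - 12)/(v^2 - 4*v - 32)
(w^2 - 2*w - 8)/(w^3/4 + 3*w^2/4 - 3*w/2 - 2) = 4*(w^2 - 2*w - 8)/(w^3 + 3*w^2 - 6*w - 8)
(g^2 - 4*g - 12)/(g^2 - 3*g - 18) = (g + 2)/(g + 3)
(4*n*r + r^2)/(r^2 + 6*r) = (4*n + r)/(r + 6)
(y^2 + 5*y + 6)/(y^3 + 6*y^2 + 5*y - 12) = (y + 2)/(y^2 + 3*y - 4)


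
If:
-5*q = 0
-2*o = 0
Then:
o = 0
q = 0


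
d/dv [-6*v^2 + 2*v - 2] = 2 - 12*v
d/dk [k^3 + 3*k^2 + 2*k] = 3*k^2 + 6*k + 2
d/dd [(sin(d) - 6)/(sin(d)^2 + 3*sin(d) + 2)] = (12*sin(d) + cos(d)^2 + 19)*cos(d)/(sin(d)^2 + 3*sin(d) + 2)^2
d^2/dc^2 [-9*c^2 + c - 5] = -18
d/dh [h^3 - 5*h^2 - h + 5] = 3*h^2 - 10*h - 1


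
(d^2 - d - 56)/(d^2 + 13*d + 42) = (d - 8)/(d + 6)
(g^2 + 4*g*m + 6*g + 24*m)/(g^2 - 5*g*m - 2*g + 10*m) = (g^2 + 4*g*m + 6*g + 24*m)/(g^2 - 5*g*m - 2*g + 10*m)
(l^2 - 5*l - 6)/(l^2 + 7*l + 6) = (l - 6)/(l + 6)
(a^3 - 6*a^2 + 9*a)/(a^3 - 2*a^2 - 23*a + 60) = a*(a - 3)/(a^2 + a - 20)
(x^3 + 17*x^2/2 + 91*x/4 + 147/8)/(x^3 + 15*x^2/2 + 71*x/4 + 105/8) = (2*x + 7)/(2*x + 5)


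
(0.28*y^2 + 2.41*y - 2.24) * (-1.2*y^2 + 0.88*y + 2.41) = -0.336*y^4 - 2.6456*y^3 + 5.4836*y^2 + 3.8369*y - 5.3984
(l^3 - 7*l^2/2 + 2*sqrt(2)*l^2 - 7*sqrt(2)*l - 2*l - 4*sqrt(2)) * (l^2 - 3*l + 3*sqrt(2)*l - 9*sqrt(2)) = l^5 - 13*l^4/2 + 5*sqrt(2)*l^4 - 65*sqrt(2)*l^3/2 + 41*l^3/2 - 72*l^2 + 85*sqrt(2)*l^2/2 + 30*sqrt(2)*l + 102*l + 72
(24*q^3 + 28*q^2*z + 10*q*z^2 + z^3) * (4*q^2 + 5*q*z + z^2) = 96*q^5 + 232*q^4*z + 204*q^3*z^2 + 82*q^2*z^3 + 15*q*z^4 + z^5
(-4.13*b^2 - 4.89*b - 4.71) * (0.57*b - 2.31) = -2.3541*b^3 + 6.753*b^2 + 8.6112*b + 10.8801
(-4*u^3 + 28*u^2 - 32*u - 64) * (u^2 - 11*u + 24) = -4*u^5 + 72*u^4 - 436*u^3 + 960*u^2 - 64*u - 1536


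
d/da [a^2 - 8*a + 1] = 2*a - 8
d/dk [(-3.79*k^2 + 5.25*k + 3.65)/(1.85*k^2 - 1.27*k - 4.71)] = (-4.8992*k^2 + 22.1968*k - 20.092)/(3.4225*k^4 - 4.699*k^3 - 15.8141*k^2 + 11.9634*k + 22.1841)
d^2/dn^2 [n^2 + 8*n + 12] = 2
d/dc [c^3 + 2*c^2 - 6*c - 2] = 3*c^2 + 4*c - 6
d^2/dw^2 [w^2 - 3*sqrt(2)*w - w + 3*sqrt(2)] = 2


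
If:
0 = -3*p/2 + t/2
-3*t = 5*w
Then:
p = -5*w/9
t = -5*w/3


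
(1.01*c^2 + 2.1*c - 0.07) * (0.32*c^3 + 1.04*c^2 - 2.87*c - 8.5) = 0.3232*c^5 + 1.7224*c^4 - 0.7371*c^3 - 14.6848*c^2 - 17.6491*c + 0.595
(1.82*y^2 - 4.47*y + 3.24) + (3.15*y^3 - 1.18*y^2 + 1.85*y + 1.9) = 3.15*y^3 + 0.64*y^2 - 2.62*y + 5.14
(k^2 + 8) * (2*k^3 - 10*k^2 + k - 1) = 2*k^5 - 10*k^4 + 17*k^3 - 81*k^2 + 8*k - 8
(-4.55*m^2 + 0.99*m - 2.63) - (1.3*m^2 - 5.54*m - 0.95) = -5.85*m^2 + 6.53*m - 1.68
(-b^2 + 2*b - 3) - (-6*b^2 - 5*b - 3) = 5*b^2 + 7*b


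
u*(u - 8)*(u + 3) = u^3 - 5*u^2 - 24*u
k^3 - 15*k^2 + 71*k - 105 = (k - 7)*(k - 5)*(k - 3)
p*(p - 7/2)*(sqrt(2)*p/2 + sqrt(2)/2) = sqrt(2)*p^3/2 - 5*sqrt(2)*p^2/4 - 7*sqrt(2)*p/4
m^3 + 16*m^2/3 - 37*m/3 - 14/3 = (m - 2)*(m + 1/3)*(m + 7)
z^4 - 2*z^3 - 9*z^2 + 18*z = z*(z - 3)*(z - 2)*(z + 3)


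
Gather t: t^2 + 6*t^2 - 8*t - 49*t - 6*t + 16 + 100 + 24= 7*t^2 - 63*t + 140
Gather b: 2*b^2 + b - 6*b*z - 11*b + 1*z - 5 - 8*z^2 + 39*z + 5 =2*b^2 + b*(-6*z - 10) - 8*z^2 + 40*z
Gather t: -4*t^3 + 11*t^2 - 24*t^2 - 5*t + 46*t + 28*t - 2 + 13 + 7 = -4*t^3 - 13*t^2 + 69*t + 18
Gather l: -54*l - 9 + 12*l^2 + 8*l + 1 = 12*l^2 - 46*l - 8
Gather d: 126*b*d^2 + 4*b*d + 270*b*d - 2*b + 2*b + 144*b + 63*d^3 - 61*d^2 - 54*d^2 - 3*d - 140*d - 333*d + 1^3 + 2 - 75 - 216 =144*b + 63*d^3 + d^2*(126*b - 115) + d*(274*b - 476) - 288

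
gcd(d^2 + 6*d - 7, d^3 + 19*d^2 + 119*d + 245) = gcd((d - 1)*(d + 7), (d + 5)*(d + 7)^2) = d + 7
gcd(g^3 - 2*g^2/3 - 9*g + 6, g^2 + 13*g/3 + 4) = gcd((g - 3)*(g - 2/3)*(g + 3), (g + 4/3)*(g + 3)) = g + 3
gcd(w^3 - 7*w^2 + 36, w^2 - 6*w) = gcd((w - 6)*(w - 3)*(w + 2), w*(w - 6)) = w - 6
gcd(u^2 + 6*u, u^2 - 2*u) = u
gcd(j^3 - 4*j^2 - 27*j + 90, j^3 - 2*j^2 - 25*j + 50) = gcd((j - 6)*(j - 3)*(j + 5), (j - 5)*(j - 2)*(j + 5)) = j + 5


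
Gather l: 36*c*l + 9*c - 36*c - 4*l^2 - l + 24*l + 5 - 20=-27*c - 4*l^2 + l*(36*c + 23) - 15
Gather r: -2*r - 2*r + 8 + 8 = 16 - 4*r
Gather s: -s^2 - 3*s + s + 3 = -s^2 - 2*s + 3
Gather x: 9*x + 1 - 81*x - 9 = -72*x - 8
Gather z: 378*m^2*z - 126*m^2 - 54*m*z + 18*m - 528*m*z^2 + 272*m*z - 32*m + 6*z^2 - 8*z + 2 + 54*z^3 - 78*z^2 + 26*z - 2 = -126*m^2 - 14*m + 54*z^3 + z^2*(-528*m - 72) + z*(378*m^2 + 218*m + 18)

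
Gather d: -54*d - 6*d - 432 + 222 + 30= -60*d - 180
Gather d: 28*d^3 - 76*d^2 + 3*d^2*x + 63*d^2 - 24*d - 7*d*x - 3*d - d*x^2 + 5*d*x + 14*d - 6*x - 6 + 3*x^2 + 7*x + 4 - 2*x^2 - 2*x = 28*d^3 + d^2*(3*x - 13) + d*(-x^2 - 2*x - 13) + x^2 - x - 2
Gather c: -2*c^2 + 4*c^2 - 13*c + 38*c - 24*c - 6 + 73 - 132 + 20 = 2*c^2 + c - 45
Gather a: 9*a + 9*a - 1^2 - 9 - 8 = 18*a - 18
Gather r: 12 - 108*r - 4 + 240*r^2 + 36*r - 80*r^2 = 160*r^2 - 72*r + 8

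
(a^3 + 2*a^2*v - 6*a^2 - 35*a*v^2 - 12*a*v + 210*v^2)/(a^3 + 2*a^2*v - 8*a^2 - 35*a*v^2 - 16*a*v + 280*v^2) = (a - 6)/(a - 8)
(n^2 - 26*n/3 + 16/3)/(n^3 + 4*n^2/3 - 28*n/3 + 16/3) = (n - 8)/(n^2 + 2*n - 8)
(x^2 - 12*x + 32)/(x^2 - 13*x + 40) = (x - 4)/(x - 5)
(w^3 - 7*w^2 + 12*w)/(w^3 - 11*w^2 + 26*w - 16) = w*(w^2 - 7*w + 12)/(w^3 - 11*w^2 + 26*w - 16)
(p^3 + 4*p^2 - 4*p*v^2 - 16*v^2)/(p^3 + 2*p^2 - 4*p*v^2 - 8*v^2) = (p + 4)/(p + 2)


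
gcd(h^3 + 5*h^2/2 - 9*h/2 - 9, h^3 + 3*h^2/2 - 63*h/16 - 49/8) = h - 2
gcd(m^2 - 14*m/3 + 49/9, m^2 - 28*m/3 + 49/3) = m - 7/3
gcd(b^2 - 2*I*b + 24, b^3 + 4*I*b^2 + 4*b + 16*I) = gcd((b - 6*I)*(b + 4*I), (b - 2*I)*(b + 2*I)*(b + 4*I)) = b + 4*I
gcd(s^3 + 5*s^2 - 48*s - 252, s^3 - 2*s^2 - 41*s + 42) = s^2 - s - 42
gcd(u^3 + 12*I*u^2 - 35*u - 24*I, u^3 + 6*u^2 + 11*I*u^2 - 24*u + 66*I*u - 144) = u^2 + 11*I*u - 24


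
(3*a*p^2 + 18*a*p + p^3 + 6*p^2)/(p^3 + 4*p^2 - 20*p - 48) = p*(3*a + p)/(p^2 - 2*p - 8)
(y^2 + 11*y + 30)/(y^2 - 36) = (y + 5)/(y - 6)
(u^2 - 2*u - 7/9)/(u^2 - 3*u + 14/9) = (3*u + 1)/(3*u - 2)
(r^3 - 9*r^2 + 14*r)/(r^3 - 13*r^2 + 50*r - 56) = r/(r - 4)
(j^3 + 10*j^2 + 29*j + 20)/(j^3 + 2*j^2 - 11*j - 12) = (j + 5)/(j - 3)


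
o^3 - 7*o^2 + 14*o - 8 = (o - 4)*(o - 2)*(o - 1)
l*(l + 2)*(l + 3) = l^3 + 5*l^2 + 6*l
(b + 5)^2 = b^2 + 10*b + 25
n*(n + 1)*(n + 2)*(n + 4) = n^4 + 7*n^3 + 14*n^2 + 8*n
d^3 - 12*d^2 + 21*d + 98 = (d - 7)^2*(d + 2)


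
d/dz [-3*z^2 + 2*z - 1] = 2 - 6*z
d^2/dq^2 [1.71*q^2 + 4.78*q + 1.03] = 3.42000000000000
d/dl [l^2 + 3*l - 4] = 2*l + 3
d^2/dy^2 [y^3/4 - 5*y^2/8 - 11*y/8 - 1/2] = 3*y/2 - 5/4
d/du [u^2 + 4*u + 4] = 2*u + 4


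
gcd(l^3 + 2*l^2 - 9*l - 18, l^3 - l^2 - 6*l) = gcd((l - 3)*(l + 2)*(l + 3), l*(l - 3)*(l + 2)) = l^2 - l - 6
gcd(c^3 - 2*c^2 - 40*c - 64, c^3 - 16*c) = c + 4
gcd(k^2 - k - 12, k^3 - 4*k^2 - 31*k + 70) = 1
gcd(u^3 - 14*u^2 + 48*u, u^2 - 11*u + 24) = u - 8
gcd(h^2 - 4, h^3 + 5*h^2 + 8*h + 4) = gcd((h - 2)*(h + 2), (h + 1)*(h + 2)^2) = h + 2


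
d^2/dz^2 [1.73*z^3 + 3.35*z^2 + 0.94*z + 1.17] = 10.38*z + 6.7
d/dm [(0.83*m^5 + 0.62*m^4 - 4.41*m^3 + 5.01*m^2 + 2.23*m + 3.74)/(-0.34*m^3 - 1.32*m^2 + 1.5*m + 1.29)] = (-0.5644*m^7 - 3.4976*m^6 + 3.3432*m^5 + 15.6681*m^4 - 8.5144*m^3 - 2.7933*m^2 + 22.7994*m - 2.7333)/(0.1156*m^6 + 0.8976*m^5 + 0.7224*m^4 - 4.8372*m^3 - 1.1556*m^2 + 3.87*m + 1.6641)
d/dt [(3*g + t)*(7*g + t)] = 10*g + 2*t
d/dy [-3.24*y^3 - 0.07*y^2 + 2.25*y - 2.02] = -9.72*y^2 - 0.14*y + 2.25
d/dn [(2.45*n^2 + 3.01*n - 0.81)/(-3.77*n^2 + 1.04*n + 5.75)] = (13.8957*n^2 + 22.0676*n + 18.1499)/(14.2129*n^4 - 7.8416*n^3 - 42.2734*n^2 + 11.96*n + 33.0625)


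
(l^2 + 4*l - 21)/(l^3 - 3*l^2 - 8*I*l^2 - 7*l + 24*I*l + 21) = (l + 7)/(l^2 - 8*I*l - 7)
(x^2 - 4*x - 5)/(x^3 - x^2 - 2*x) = (x - 5)/(x*(x - 2))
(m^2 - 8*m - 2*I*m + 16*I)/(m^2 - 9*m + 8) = (m - 2*I)/(m - 1)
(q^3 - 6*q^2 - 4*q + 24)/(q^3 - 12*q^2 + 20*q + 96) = (q - 2)/(q - 8)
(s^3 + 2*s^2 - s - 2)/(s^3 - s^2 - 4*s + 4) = (s + 1)/(s - 2)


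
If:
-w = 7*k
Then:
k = -w/7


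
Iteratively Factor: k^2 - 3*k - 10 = (k + 2)*(k - 5)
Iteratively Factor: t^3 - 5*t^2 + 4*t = (t - 4)*(t^2 - t) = t*(t - 4)*(t - 1)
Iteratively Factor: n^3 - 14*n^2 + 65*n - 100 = (n - 5)*(n^2 - 9*n + 20) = (n - 5)*(n - 4)*(n - 5)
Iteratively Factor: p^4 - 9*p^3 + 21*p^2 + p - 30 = (p - 5)*(p^3 - 4*p^2 + p + 6) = (p - 5)*(p + 1)*(p^2 - 5*p + 6) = (p - 5)*(p - 2)*(p + 1)*(p - 3)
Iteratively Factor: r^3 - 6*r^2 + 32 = (r - 4)*(r^2 - 2*r - 8) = (r - 4)*(r + 2)*(r - 4)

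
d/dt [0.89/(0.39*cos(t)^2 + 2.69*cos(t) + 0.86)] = (0.6942*cos(t) + 2.3941)*sin(t)/(0.39*cos(t)^2 + 2.69*cos(t) + 0.86)^2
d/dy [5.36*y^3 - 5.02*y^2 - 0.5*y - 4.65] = 16.08*y^2 - 10.04*y - 0.5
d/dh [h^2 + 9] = 2*h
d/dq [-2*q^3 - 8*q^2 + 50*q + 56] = -6*q^2 - 16*q + 50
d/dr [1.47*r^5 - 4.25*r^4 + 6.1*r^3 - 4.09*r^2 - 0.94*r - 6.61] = 7.35*r^4 - 17.0*r^3 + 18.3*r^2 - 8.18*r - 0.94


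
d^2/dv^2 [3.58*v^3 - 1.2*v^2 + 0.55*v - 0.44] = 21.48*v - 2.4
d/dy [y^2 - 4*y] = 2*y - 4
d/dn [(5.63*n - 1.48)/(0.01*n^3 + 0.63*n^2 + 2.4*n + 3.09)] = (-0.1126*n^3 - 3.5025*n^2 + 1.8648*n + 20.9487)/(0.0001*n^6 + 0.0126*n^5 + 0.4449*n^4 + 3.0858*n^3 + 9.6534*n^2 + 14.832*n + 9.5481)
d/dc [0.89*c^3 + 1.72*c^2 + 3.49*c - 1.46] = 2.67*c^2 + 3.44*c + 3.49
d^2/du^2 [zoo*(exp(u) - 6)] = zoo*exp(u)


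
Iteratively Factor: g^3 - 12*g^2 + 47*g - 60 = (g - 5)*(g^2 - 7*g + 12) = (g - 5)*(g - 3)*(g - 4)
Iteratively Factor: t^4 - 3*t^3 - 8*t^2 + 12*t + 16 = (t - 2)*(t^3 - t^2 - 10*t - 8) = (t - 2)*(t + 1)*(t^2 - 2*t - 8) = (t - 4)*(t - 2)*(t + 1)*(t + 2)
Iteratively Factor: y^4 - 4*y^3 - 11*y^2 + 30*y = (y - 5)*(y^3 + y^2 - 6*y) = (y - 5)*(y + 3)*(y^2 - 2*y) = y*(y - 5)*(y + 3)*(y - 2)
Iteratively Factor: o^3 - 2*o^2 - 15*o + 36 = (o + 4)*(o^2 - 6*o + 9) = (o - 3)*(o + 4)*(o - 3)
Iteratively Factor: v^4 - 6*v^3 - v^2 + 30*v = (v - 5)*(v^3 - v^2 - 6*v) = (v - 5)*(v + 2)*(v^2 - 3*v) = (v - 5)*(v - 3)*(v + 2)*(v)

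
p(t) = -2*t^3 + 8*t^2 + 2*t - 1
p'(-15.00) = -1588.00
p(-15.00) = 8519.00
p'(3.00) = -4.00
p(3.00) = 23.00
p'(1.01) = 12.04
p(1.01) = 7.12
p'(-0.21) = -1.62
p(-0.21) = -1.05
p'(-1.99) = -53.60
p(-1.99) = 42.46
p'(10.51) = -492.60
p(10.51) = -1418.17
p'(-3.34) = -118.37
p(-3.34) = 156.08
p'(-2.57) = -78.75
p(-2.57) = 80.65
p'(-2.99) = -99.48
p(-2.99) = 118.00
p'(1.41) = 12.63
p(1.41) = 12.12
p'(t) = -6*t^2 + 16*t + 2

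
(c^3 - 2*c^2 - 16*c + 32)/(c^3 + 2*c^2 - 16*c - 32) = (c - 2)/(c + 2)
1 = 1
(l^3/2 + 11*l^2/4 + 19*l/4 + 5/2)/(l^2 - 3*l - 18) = (2*l^3 + 11*l^2 + 19*l + 10)/(4*(l^2 - 3*l - 18))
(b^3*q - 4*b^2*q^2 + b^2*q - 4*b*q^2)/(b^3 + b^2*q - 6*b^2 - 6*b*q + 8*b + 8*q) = b*q*(b^2 - 4*b*q + b - 4*q)/(b^3 + b^2*q - 6*b^2 - 6*b*q + 8*b + 8*q)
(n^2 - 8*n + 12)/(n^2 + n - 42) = (n - 2)/(n + 7)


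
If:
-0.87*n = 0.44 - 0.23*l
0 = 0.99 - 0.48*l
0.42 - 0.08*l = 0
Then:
No Solution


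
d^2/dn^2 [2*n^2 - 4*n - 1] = 4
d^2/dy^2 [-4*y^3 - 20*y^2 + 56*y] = -24*y - 40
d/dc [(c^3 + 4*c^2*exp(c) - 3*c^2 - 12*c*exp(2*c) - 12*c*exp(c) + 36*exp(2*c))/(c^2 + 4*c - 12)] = (-2*(c + 2)*(c^3 + 4*c^2*exp(c) - 3*c^2 - 12*c*exp(2*c) - 12*c*exp(c) + 36*exp(2*c)) + (c^2 + 4*c - 12)*(4*c^2*exp(c) + 3*c^2 - 24*c*exp(2*c) - 4*c*exp(c) - 6*c + 60*exp(2*c) - 12*exp(c)))/(c^2 + 4*c - 12)^2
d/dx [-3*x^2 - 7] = -6*x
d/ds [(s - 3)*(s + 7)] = 2*s + 4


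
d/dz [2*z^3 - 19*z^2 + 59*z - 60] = 6*z^2 - 38*z + 59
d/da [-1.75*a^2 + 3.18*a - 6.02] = 3.18 - 3.5*a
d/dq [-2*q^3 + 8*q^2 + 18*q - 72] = -6*q^2 + 16*q + 18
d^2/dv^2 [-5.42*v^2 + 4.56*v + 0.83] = -10.8400000000000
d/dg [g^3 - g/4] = 3*g^2 - 1/4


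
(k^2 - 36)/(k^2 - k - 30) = (k + 6)/(k + 5)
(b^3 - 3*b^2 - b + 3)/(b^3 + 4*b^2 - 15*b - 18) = (b - 1)/(b + 6)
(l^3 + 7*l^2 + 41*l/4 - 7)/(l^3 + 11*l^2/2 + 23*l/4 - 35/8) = 2*(l + 4)/(2*l + 5)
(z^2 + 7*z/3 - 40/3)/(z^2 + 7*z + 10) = (z - 8/3)/(z + 2)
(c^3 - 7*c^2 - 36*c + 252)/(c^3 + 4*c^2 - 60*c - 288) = (c^2 - 13*c + 42)/(c^2 - 2*c - 48)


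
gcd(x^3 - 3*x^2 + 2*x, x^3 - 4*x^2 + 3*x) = x^2 - x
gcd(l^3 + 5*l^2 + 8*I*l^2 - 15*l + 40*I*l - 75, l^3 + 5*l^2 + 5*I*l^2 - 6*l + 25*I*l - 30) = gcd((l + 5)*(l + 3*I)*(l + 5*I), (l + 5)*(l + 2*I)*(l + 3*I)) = l^2 + l*(5 + 3*I) + 15*I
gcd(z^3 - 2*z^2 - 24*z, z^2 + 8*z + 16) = z + 4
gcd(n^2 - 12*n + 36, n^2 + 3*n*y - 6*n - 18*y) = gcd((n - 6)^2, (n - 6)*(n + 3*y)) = n - 6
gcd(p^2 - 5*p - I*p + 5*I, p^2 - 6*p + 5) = p - 5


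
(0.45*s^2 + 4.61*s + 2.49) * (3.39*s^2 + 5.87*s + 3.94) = 1.5255*s^4 + 18.2694*s^3 + 37.2748*s^2 + 32.7797*s + 9.8106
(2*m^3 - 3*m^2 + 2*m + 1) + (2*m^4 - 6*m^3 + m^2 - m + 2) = 2*m^4 - 4*m^3 - 2*m^2 + m + 3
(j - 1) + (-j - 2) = -3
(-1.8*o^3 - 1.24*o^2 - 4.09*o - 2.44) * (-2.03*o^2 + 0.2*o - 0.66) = 3.654*o^5 + 2.1572*o^4 + 9.2427*o^3 + 4.9536*o^2 + 2.2114*o + 1.6104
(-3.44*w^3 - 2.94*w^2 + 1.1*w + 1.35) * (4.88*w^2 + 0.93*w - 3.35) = -16.7872*w^5 - 17.5464*w^4 + 14.1578*w^3 + 17.46*w^2 - 2.4295*w - 4.5225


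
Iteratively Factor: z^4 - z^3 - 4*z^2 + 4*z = (z + 2)*(z^3 - 3*z^2 + 2*z) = (z - 1)*(z + 2)*(z^2 - 2*z) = (z - 2)*(z - 1)*(z + 2)*(z)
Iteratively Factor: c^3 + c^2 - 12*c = (c + 4)*(c^2 - 3*c) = c*(c + 4)*(c - 3)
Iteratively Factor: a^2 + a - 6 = (a - 2)*(a + 3)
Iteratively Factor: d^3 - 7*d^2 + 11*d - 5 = (d - 1)*(d^2 - 6*d + 5) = (d - 5)*(d - 1)*(d - 1)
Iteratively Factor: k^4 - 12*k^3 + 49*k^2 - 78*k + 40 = (k - 1)*(k^3 - 11*k^2 + 38*k - 40) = (k - 4)*(k - 1)*(k^2 - 7*k + 10) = (k - 4)*(k - 2)*(k - 1)*(k - 5)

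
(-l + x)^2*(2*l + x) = 2*l^3 - 3*l^2*x + x^3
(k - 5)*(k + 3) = k^2 - 2*k - 15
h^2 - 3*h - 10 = (h - 5)*(h + 2)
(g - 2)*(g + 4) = g^2 + 2*g - 8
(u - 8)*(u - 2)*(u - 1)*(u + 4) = u^4 - 7*u^3 - 18*u^2 + 88*u - 64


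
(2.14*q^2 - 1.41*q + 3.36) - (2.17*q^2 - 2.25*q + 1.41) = -0.0299999999999998*q^2 + 0.84*q + 1.95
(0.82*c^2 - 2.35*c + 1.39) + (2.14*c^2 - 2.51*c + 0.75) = 2.96*c^2 - 4.86*c + 2.14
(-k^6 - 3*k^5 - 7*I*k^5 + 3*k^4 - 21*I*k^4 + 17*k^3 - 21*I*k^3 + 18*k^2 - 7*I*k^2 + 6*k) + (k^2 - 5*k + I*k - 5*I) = -k^6 - 3*k^5 - 7*I*k^5 + 3*k^4 - 21*I*k^4 + 17*k^3 - 21*I*k^3 + 19*k^2 - 7*I*k^2 + k + I*k - 5*I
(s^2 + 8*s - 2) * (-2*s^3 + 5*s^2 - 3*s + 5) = -2*s^5 - 11*s^4 + 41*s^3 - 29*s^2 + 46*s - 10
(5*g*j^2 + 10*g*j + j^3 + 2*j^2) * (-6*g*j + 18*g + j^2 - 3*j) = -30*g^2*j^3 + 30*g^2*j^2 + 180*g^2*j - g*j^4 + g*j^3 + 6*g*j^2 + j^5 - j^4 - 6*j^3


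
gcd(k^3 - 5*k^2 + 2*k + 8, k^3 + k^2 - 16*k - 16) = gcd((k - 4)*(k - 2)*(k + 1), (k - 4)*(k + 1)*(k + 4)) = k^2 - 3*k - 4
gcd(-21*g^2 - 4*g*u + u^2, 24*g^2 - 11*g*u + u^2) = 1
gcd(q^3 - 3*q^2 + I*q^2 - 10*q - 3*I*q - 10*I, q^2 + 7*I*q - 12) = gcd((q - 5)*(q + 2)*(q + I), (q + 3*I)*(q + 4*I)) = 1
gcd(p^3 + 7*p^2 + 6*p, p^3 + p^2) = p^2 + p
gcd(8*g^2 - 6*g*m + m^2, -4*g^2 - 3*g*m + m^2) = 4*g - m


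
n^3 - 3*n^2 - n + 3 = (n - 3)*(n - 1)*(n + 1)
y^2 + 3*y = y*(y + 3)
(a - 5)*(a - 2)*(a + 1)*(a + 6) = a^4 - 33*a^2 + 28*a + 60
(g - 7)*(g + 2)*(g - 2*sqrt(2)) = g^3 - 5*g^2 - 2*sqrt(2)*g^2 - 14*g + 10*sqrt(2)*g + 28*sqrt(2)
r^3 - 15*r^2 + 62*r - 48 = (r - 8)*(r - 6)*(r - 1)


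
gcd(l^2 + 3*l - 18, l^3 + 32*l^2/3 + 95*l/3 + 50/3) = 1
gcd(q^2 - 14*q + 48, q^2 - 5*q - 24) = q - 8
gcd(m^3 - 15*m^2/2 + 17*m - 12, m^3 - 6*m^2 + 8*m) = m^2 - 6*m + 8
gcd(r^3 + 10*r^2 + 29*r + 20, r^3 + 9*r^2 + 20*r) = r^2 + 9*r + 20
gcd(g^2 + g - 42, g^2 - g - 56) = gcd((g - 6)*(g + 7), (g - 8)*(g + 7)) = g + 7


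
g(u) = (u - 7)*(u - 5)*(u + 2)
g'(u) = (u - 7)*(u - 5) + (u - 7)*(u + 2) + (u - 5)*(u + 2) = 3*u^2 - 20*u + 11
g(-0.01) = 69.89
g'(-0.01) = 11.20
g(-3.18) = -98.26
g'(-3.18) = 104.94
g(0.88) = 72.62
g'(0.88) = -4.28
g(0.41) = 72.90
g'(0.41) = 3.30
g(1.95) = 60.84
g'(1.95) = -16.59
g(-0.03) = 69.66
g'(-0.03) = 11.60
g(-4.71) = -308.14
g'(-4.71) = 171.75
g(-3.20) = -100.37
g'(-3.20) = 105.72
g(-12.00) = -3230.00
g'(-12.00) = 683.00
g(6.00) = -8.00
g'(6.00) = -1.00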